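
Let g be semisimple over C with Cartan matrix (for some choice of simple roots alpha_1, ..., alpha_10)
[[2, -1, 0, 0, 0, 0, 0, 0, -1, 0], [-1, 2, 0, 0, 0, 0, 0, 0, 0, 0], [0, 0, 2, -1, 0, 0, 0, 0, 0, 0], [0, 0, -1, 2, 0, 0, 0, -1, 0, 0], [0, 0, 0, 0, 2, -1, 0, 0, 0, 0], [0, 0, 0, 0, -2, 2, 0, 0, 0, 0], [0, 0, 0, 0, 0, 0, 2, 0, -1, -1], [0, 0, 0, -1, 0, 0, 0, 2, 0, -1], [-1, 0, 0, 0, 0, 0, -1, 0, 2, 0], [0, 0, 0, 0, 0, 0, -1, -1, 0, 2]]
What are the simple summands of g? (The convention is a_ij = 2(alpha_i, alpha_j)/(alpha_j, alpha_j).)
type A_8 + type B_2

The diagram associated to this matrix has two connected components: the simple roots {alpha_1, alpha_2, alpha_3, alpha_4, alpha_7, alpha_8, alpha_9, alpha_10} form a chain of 8 nodes with single edges (A_8), and {alpha_5, alpha_6} form a chain of 2 nodes with a double edge at one end; the terminal node there is the unique short simple root (B_2). A semisimple Lie algebra decomposes uniquely as the direct sum of simple ideals, one per connected component of its Dynkin diagram, so g ≅ A_8 ⊕ B_2 (dimension 80 + 10 = 90).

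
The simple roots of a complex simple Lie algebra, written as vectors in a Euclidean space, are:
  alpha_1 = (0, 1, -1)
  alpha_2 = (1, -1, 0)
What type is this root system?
A_2 (sl(3))

Compute the Cartan integers a_ij = 2(alpha_i, alpha_j)/(alpha_j, alpha_j); the resulting 2x2 Cartan matrix is
[[2, -1], [-1, 2]].
All simple roots have the same length, so the diagram is simply laced. The associated Dynkin diagram is a chain of 2 nodes with single edges (A_2), so the type is A_2 (the algebra sl(3)).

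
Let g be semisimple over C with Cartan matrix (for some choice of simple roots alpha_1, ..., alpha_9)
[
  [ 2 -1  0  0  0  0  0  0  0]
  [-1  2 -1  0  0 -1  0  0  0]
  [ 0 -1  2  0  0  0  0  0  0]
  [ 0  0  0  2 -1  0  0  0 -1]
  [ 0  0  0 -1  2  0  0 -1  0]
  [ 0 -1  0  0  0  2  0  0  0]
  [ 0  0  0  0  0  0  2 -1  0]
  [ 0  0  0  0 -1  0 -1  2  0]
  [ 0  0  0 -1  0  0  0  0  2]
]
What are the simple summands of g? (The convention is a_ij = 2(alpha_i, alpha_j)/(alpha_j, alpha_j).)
type A_5 ⊕ type D_4

The diagram associated to this matrix has two connected components: the simple roots {alpha_4, alpha_5, alpha_7, alpha_8, alpha_9} form a chain of 5 nodes with single edges (A_5), and {alpha_1, alpha_2, alpha_3, alpha_6} form a chain of 2 nodes with a fork of two nodes at one end (D_4). A semisimple Lie algebra decomposes uniquely as the direct sum of simple ideals, one per connected component of its Dynkin diagram, so g ≅ A_5 ⊕ D_4 (dimension 35 + 28 = 63).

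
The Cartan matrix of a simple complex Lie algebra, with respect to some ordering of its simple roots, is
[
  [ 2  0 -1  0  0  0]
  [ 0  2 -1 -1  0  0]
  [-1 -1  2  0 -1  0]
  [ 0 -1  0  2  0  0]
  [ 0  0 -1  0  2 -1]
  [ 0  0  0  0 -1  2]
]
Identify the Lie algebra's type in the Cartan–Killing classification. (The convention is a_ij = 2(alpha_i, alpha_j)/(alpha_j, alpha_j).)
The matrix has rank 6 with 2's on the diagonal. Reading the off-diagonal entries as Dynkin edges (a single edge where a_ij = a_ji = -1; a double or triple edge where a_ij * a_ji = 2 or 3), the diagram is a chain of 5 nodes with one extra node attached to the third node from one end (E_6). One simple-root ordering that puts it in standard form is (alpha_6, alpha_1, alpha_5, alpha_3, alpha_2, alpha_4). So the algebra is type E_6.

type E_6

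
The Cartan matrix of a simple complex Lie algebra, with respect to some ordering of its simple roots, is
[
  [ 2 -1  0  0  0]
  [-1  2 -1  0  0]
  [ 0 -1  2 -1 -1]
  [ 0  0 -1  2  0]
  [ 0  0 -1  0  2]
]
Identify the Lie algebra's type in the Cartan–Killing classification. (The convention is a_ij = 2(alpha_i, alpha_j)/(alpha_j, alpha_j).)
The matrix has rank 5 with 2's on the diagonal. Reading the off-diagonal entries as Dynkin edges (a single edge where a_ij = a_ji = -1; a double or triple edge where a_ij * a_ji = 2 or 3), the diagram is a chain of 3 nodes with a fork of two nodes at one end (D_5). One simple-root ordering that puts it in standard form is (alpha_1, alpha_2, alpha_3, alpha_5, alpha_4). So the algebra is type D_5, i.e. so(10).

D_5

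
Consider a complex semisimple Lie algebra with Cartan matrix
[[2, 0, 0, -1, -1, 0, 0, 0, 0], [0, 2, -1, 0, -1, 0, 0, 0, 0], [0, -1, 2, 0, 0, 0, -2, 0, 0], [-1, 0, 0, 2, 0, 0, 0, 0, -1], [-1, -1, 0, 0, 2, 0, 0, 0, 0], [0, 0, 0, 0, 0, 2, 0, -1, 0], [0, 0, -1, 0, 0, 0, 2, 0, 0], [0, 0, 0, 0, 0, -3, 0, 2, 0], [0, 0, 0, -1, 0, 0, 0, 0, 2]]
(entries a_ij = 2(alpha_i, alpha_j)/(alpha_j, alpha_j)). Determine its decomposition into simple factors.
The diagram associated to this matrix has two connected components: the simple roots {alpha_1, alpha_2, alpha_3, alpha_4, alpha_5, alpha_7, alpha_9} form a chain of 7 nodes with a double edge at one end; the terminal node there is the unique short simple root (B_7), and {alpha_6, alpha_8} form two nodes joined by a triple edge (G_2). A semisimple Lie algebra decomposes uniquely as the direct sum of simple ideals, one per connected component of its Dynkin diagram, so g ≅ B_7 ⊕ G_2 (dimension 105 + 14 = 119).

type B_7 ⊕ type G_2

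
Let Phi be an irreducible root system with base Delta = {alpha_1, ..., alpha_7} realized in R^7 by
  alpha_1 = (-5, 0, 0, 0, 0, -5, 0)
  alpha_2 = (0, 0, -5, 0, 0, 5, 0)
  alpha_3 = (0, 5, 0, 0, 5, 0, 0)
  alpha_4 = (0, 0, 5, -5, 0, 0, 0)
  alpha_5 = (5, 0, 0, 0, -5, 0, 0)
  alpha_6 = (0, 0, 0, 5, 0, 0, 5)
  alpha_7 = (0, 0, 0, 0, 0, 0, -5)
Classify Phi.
B_7

Compute the Cartan integers a_ij = 2(alpha_i, alpha_j)/(alpha_j, alpha_j); the resulting 7x7 Cartan matrix is
[[2, -1, 0, 0, -1, 0, 0], [-1, 2, 0, -1, 0, 0, 0], [0, 0, 2, 0, -1, 0, 0], [0, -1, 0, 2, 0, -1, 0], [-1, 0, -1, 0, 2, 0, 0], [0, 0, 0, -1, 0, 2, -2], [0, 0, 0, 0, 0, -1, 2]].
The roots have two lengths (squared-length ratio 2:1); the short ones are alpha_{7}. The associated Dynkin diagram is a chain of 7 nodes with a double edge at one end; the terminal node there is the unique short simple root (B_7), so the type is B_7 (the algebra so(15)).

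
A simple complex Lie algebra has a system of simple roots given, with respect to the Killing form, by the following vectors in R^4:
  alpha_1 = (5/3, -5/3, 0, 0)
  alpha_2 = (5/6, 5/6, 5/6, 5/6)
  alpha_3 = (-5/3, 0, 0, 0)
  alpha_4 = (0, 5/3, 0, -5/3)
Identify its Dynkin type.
type F_4

Compute the Cartan integers a_ij = 2(alpha_i, alpha_j)/(alpha_j, alpha_j); the resulting 4x4 Cartan matrix is
[[2, 0, -2, -1], [0, 2, -1, 0], [-1, -1, 2, 0], [-1, 0, 0, 2]].
The roots have two lengths (squared-length ratio 2:1); the short ones are alpha_{2,3}. The associated Dynkin diagram is a chain of 4 nodes with a double edge between the middle two (F_4), so the type is F_4.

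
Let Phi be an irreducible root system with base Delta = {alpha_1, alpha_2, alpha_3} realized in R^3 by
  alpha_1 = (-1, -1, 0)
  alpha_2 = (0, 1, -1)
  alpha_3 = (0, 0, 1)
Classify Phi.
Compute the Cartan integers a_ij = 2(alpha_i, alpha_j)/(alpha_j, alpha_j); the resulting 3x3 Cartan matrix is
[[2, -1, 0], [-1, 2, -2], [0, -1, 2]].
The roots have two lengths (squared-length ratio 2:1); the short ones are alpha_{3}. The associated Dynkin diagram is a chain of 3 nodes with a double edge at one end; the terminal node there is the unique short simple root (B_3), so the type is B_3 (the algebra so(7)).

B3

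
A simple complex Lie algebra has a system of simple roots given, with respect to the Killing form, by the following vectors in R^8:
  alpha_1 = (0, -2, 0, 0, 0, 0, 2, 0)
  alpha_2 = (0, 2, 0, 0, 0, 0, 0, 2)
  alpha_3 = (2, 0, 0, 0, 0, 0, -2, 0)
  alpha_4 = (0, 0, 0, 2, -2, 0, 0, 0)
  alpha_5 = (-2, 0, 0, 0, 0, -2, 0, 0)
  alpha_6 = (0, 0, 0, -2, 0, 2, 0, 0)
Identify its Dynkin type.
type A_6

Compute the Cartan integers a_ij = 2(alpha_i, alpha_j)/(alpha_j, alpha_j); the resulting 6x6 Cartan matrix is
[[2, -1, -1, 0, 0, 0], [-1, 2, 0, 0, 0, 0], [-1, 0, 2, 0, -1, 0], [0, 0, 0, 2, 0, -1], [0, 0, -1, 0, 2, -1], [0, 0, 0, -1, -1, 2]].
All simple roots have the same length, so the diagram is simply laced. The associated Dynkin diagram is a chain of 6 nodes with single edges (A_6), so the type is A_6 (the algebra sl(7)).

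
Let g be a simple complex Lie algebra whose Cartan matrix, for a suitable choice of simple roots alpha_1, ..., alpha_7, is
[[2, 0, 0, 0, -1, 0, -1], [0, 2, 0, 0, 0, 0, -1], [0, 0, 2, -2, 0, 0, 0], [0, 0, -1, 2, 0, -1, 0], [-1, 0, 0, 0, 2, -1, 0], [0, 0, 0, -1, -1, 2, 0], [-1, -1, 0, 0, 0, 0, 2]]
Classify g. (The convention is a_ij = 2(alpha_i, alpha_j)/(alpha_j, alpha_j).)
C_7 (sp(14))

The matrix has rank 7 with 2's on the diagonal. Reading the off-diagonal entries as Dynkin edges (a single edge where a_ij = a_ji = -1; a double or triple edge where a_ij * a_ji = 2 or 3), the diagram is a chain of 7 nodes with a double edge at one end; the terminal node there is the unique long simple root (C_7). One simple-root ordering that puts it in standard form is (alpha_2, alpha_7, alpha_1, alpha_5, alpha_6, alpha_4, alpha_3). So the algebra is type C_7, i.e. sp(14).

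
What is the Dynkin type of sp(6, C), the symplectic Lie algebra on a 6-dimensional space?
C_3 (sp(6))

This is sp(6), which has dimension 6(6+1)/2 = 21 and rank 6/2 = 3. In the classification of classical Lie algebras, the symplectic algebra sp(2n) has type C_n; here n = 3, so the Dynkin diagram is a chain of 3 nodes with a double edge at one end; the terminal node there is the unique long simple root (C_3). Hence the type is C_3.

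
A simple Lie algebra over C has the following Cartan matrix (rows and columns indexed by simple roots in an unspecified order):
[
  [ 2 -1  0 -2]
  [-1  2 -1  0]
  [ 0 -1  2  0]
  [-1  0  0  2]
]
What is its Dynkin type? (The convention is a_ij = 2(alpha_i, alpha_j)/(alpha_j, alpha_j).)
The matrix has rank 4 with 2's on the diagonal. Reading the off-diagonal entries as Dynkin edges (a single edge where a_ij = a_ji = -1; a double or triple edge where a_ij * a_ji = 2 or 3), the diagram is a chain of 4 nodes with a double edge at one end; the terminal node there is the unique short simple root (B_4). One simple-root ordering that puts it in standard form is (alpha_3, alpha_2, alpha_1, alpha_4). So the algebra is type B_4, i.e. so(9).

B_4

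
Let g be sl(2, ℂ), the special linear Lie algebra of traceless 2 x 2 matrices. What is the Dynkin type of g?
This is sl(2), which has dimension 2^2 - 1 = 3 and rank 2 - 1 = 1 (a Cartan subalgebra is the diagonal traceless matrices). In the classification of classical Lie algebras, the special linear algebra sl(n+1) has type A_n; here n = 1, so the Dynkin diagram is a chain of 1 nodes with single edges (A_1). Hence the type is A_1.

A1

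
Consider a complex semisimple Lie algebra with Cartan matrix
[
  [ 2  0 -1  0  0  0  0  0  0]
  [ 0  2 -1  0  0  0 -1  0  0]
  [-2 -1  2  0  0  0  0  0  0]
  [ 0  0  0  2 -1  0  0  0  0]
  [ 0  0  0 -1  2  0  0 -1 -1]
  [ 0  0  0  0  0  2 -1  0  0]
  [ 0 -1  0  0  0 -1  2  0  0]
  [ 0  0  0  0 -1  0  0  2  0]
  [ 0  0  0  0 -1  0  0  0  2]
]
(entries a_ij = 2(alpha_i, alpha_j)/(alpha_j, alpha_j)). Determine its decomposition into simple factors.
B5 ⊕ D4

The diagram associated to this matrix has two connected components: the simple roots {alpha_1, alpha_2, alpha_3, alpha_6, alpha_7} form a chain of 5 nodes with a double edge at one end; the terminal node there is the unique short simple root (B_5), and {alpha_4, alpha_5, alpha_8, alpha_9} form a chain of 2 nodes with a fork of two nodes at one end (D_4). A semisimple Lie algebra decomposes uniquely as the direct sum of simple ideals, one per connected component of its Dynkin diagram, so g ≅ B_5 ⊕ D_4 (dimension 55 + 28 = 83).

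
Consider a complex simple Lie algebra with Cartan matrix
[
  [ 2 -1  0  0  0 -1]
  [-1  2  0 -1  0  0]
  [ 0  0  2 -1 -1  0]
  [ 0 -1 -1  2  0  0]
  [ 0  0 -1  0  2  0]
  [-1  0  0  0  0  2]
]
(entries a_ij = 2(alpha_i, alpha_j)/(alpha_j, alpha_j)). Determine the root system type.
The matrix has rank 6 with 2's on the diagonal. Reading the off-diagonal entries as Dynkin edges (a single edge where a_ij = a_ji = -1; a double or triple edge where a_ij * a_ji = 2 or 3), the diagram is a chain of 6 nodes with single edges (A_6). One simple-root ordering that puts it in standard form is (alpha_6, alpha_1, alpha_2, alpha_4, alpha_3, alpha_5). So the algebra is type A_6, i.e. sl(7).

A6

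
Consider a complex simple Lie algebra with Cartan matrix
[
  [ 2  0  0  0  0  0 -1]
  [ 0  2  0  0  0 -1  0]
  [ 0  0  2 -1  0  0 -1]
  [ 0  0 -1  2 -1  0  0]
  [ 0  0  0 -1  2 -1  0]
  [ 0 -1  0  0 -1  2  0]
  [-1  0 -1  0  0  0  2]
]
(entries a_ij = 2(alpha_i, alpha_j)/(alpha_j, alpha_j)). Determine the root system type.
The matrix has rank 7 with 2's on the diagonal. Reading the off-diagonal entries as Dynkin edges (a single edge where a_ij = a_ji = -1; a double or triple edge where a_ij * a_ji = 2 or 3), the diagram is a chain of 7 nodes with single edges (A_7). One simple-root ordering that puts it in standard form is (alpha_1, alpha_7, alpha_3, alpha_4, alpha_5, alpha_6, alpha_2). So the algebra is type A_7, i.e. sl(8).

type A_7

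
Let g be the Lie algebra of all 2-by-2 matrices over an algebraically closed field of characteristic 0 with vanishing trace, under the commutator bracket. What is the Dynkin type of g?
A1

This is sl(2), which has dimension 2^2 - 1 = 3 and rank 2 - 1 = 1 (a Cartan subalgebra is the diagonal traceless matrices). In the classification of classical Lie algebras, the special linear algebra sl(n+1) has type A_n; here n = 1, so the Dynkin diagram is a chain of 1 nodes with single edges (A_1). Hence the type is A_1.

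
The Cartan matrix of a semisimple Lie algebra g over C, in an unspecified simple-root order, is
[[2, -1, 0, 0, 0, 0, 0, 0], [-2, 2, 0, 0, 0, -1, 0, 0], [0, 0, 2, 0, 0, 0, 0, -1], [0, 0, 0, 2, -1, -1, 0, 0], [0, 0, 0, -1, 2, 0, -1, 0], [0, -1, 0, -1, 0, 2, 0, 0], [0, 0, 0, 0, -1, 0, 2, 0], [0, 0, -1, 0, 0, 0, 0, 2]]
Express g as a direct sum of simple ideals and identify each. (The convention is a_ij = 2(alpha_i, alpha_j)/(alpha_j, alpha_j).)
A2 + B6

The diagram associated to this matrix has two connected components: the simple roots {alpha_3, alpha_8} form a chain of 2 nodes with single edges (A_2), and {alpha_1, alpha_2, alpha_4, alpha_5, alpha_6, alpha_7} form a chain of 6 nodes with a double edge at one end; the terminal node there is the unique short simple root (B_6). A semisimple Lie algebra decomposes uniquely as the direct sum of simple ideals, one per connected component of its Dynkin diagram, so g ≅ A_2 ⊕ B_6 (dimension 8 + 78 = 86).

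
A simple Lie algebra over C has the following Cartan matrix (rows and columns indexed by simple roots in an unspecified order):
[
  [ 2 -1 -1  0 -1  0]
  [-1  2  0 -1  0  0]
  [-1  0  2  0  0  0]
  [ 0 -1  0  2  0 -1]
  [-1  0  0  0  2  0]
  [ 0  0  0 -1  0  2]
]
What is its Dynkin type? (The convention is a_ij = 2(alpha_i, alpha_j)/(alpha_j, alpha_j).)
The matrix has rank 6 with 2's on the diagonal. Reading the off-diagonal entries as Dynkin edges (a single edge where a_ij = a_ji = -1; a double or triple edge where a_ij * a_ji = 2 or 3), the diagram is a chain of 4 nodes with a fork of two nodes at one end (D_6). One simple-root ordering that puts it in standard form is (alpha_6, alpha_4, alpha_2, alpha_1, alpha_3, alpha_5). So the algebra is type D_6, i.e. so(12).

D_6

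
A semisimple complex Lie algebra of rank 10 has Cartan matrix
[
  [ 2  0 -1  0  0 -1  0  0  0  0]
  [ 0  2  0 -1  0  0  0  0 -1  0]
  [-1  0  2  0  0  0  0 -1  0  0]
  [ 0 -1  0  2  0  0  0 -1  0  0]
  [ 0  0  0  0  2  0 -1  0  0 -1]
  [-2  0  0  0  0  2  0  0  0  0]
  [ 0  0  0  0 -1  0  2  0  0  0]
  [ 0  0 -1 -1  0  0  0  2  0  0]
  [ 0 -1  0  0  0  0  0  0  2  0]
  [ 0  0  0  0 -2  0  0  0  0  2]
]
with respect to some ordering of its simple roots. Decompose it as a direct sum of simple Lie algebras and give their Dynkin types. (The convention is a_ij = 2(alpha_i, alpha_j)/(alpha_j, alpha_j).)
The diagram associated to this matrix has two connected components: the simple roots {alpha_5, alpha_7, alpha_10} form a chain of 3 nodes with a double edge at one end; the terminal node there is the unique long simple root (C_3), and {alpha_1, alpha_2, alpha_3, alpha_4, alpha_6, alpha_8, alpha_9} form a chain of 7 nodes with a double edge at one end; the terminal node there is the unique long simple root (C_7). A semisimple Lie algebra decomposes uniquely as the direct sum of simple ideals, one per connected component of its Dynkin diagram, so g ≅ C_3 ⊕ C_7 (dimension 21 + 105 = 126).

C_3 (sp(6)) + C_7 (sp(14))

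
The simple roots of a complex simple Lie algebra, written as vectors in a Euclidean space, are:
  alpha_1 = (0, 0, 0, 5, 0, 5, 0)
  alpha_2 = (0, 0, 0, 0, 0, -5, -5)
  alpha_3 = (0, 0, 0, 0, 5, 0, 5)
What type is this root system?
type A_3

Compute the Cartan integers a_ij = 2(alpha_i, alpha_j)/(alpha_j, alpha_j); the resulting 3x3 Cartan matrix is
[[2, -1, 0], [-1, 2, -1], [0, -1, 2]].
All simple roots have the same length, so the diagram is simply laced. The associated Dynkin diagram is a chain of 3 nodes with single edges (A_3), so the type is A_3 (the algebra sl(4)).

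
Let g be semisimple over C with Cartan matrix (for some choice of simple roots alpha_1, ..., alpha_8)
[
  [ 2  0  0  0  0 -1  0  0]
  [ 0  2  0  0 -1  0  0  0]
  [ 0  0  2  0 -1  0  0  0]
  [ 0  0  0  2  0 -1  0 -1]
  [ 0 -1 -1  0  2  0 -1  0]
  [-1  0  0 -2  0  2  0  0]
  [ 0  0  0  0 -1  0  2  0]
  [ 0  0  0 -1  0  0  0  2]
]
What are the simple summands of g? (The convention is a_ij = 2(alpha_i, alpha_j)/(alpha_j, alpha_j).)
D_4 ⊕ F_4

The diagram associated to this matrix has two connected components: the simple roots {alpha_2, alpha_3, alpha_5, alpha_7} form a chain of 2 nodes with a fork of two nodes at one end (D_4), and {alpha_1, alpha_4, alpha_6, alpha_8} form a chain of 4 nodes with a double edge between the middle two (F_4). A semisimple Lie algebra decomposes uniquely as the direct sum of simple ideals, one per connected component of its Dynkin diagram, so g ≅ D_4 ⊕ F_4 (dimension 28 + 52 = 80).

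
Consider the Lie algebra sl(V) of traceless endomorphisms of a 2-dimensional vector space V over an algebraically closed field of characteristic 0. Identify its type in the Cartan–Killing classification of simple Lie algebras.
This is sl(2), which has dimension 2^2 - 1 = 3 and rank 2 - 1 = 1 (a Cartan subalgebra is the diagonal traceless matrices). In the classification of classical Lie algebras, the special linear algebra sl(n+1) has type A_n; here n = 1, so the Dynkin diagram is a chain of 1 nodes with single edges (A_1). Hence the type is A_1.

A_1 (sl(2))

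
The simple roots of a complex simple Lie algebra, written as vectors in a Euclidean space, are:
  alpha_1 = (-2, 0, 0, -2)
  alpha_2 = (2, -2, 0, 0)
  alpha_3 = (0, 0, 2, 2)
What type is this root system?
type A_3

Compute the Cartan integers a_ij = 2(alpha_i, alpha_j)/(alpha_j, alpha_j); the resulting 3x3 Cartan matrix is
[[2, -1, -1], [-1, 2, 0], [-1, 0, 2]].
All simple roots have the same length, so the diagram is simply laced. The associated Dynkin diagram is a chain of 3 nodes with single edges (A_3), so the type is A_3 (the algebra sl(4)).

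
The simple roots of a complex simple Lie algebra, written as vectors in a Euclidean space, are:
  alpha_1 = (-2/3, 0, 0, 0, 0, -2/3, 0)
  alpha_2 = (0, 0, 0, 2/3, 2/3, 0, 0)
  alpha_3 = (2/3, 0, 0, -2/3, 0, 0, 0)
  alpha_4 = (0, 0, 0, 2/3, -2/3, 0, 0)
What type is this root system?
Compute the Cartan integers a_ij = 2(alpha_i, alpha_j)/(alpha_j, alpha_j); the resulting 4x4 Cartan matrix is
[[2, 0, -1, 0], [0, 2, -1, 0], [-1, -1, 2, -1], [0, 0, -1, 2]].
All simple roots have the same length, so the diagram is simply laced. The associated Dynkin diagram is a chain of 2 nodes with a fork of two nodes at one end (D_4), so the type is D_4 (the algebra so(8)).

D_4 (so(8))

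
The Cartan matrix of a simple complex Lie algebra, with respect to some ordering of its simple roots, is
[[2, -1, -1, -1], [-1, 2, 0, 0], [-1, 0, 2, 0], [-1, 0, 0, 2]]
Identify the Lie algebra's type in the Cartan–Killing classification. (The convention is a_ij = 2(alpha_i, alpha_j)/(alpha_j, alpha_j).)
type D_4

The matrix has rank 4 with 2's on the diagonal. Reading the off-diagonal entries as Dynkin edges (a single edge where a_ij = a_ji = -1; a double or triple edge where a_ij * a_ji = 2 or 3), the diagram is a chain of 2 nodes with a fork of two nodes at one end (D_4). One simple-root ordering that puts it in standard form is (alpha_3, alpha_1, alpha_2, alpha_4). So the algebra is type D_4, i.e. so(8).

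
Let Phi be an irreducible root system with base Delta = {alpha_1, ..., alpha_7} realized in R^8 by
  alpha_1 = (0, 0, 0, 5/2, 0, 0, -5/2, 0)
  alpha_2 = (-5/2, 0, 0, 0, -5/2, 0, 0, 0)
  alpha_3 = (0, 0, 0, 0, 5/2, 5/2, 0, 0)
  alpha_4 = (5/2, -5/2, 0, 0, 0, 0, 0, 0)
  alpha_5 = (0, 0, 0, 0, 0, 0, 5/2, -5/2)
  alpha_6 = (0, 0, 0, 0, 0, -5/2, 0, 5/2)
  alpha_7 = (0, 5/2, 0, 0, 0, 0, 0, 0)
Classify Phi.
B_7

Compute the Cartan integers a_ij = 2(alpha_i, alpha_j)/(alpha_j, alpha_j); the resulting 7x7 Cartan matrix is
[[2, 0, 0, 0, -1, 0, 0], [0, 2, -1, -1, 0, 0, 0], [0, -1, 2, 0, 0, -1, 0], [0, -1, 0, 2, 0, 0, -2], [-1, 0, 0, 0, 2, -1, 0], [0, 0, -1, 0, -1, 2, 0], [0, 0, 0, -1, 0, 0, 2]].
The roots have two lengths (squared-length ratio 2:1); the short ones are alpha_{7}. The associated Dynkin diagram is a chain of 7 nodes with a double edge at one end; the terminal node there is the unique short simple root (B_7), so the type is B_7 (the algebra so(15)).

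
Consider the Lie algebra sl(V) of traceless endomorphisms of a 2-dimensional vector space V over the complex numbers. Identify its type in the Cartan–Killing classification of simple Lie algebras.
This is sl(2), which has dimension 2^2 - 1 = 3 and rank 2 - 1 = 1 (a Cartan subalgebra is the diagonal traceless matrices). In the classification of classical Lie algebras, the special linear algebra sl(n+1) has type A_n; here n = 1, so the Dynkin diagram is a chain of 1 nodes with single edges (A_1). Hence the type is A_1.

type A_1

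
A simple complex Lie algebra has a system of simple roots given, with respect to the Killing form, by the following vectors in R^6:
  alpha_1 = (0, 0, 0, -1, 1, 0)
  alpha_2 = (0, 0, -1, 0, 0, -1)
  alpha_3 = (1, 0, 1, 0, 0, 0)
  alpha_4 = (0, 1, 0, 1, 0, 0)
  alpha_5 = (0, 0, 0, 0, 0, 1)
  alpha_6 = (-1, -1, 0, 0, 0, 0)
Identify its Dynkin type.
type B_6

Compute the Cartan integers a_ij = 2(alpha_i, alpha_j)/(alpha_j, alpha_j); the resulting 6x6 Cartan matrix is
[[2, 0, 0, -1, 0, 0], [0, 2, -1, 0, -2, 0], [0, -1, 2, 0, 0, -1], [-1, 0, 0, 2, 0, -1], [0, -1, 0, 0, 2, 0], [0, 0, -1, -1, 0, 2]].
The roots have two lengths (squared-length ratio 2:1); the short ones are alpha_{5}. The associated Dynkin diagram is a chain of 6 nodes with a double edge at one end; the terminal node there is the unique short simple root (B_6), so the type is B_6 (the algebra so(13)).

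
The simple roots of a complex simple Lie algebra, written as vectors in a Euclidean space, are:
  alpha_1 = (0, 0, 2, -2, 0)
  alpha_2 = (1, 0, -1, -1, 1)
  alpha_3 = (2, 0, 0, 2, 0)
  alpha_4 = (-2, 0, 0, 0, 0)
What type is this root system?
Compute the Cartan integers a_ij = 2(alpha_i, alpha_j)/(alpha_j, alpha_j); the resulting 4x4 Cartan matrix is
[[2, 0, -1, 0], [0, 2, 0, -1], [-1, 0, 2, -2], [0, -1, -1, 2]].
The roots have two lengths (squared-length ratio 2:1); the short ones are alpha_{2,4}. The associated Dynkin diagram is a chain of 4 nodes with a double edge between the middle two (F_4), so the type is F_4.

type F_4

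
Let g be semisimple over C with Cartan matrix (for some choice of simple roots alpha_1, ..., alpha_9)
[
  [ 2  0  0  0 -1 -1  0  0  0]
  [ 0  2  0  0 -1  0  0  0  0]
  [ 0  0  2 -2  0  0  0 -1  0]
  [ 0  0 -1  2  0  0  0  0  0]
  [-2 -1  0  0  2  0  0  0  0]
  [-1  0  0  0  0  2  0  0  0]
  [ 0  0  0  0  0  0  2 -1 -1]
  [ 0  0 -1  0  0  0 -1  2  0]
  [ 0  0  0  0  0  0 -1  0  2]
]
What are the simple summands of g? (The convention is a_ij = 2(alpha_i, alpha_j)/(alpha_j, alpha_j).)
The diagram associated to this matrix has two connected components: the simple roots {alpha_3, alpha_4, alpha_7, alpha_8, alpha_9} form a chain of 5 nodes with a double edge at one end; the terminal node there is the unique short simple root (B_5), and {alpha_1, alpha_2, alpha_5, alpha_6} form a chain of 4 nodes with a double edge between the middle two (F_4). A semisimple Lie algebra decomposes uniquely as the direct sum of simple ideals, one per connected component of its Dynkin diagram, so g ≅ B_5 ⊕ F_4 (dimension 55 + 52 = 107).

B_5 ⊕ F_4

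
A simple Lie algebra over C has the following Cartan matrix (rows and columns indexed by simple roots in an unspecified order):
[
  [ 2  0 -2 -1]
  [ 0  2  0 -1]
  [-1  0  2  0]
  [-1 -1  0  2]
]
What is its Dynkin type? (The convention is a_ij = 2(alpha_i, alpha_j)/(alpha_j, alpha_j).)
The matrix has rank 4 with 2's on the diagonal. Reading the off-diagonal entries as Dynkin edges (a single edge where a_ij = a_ji = -1; a double or triple edge where a_ij * a_ji = 2 or 3), the diagram is a chain of 4 nodes with a double edge at one end; the terminal node there is the unique short simple root (B_4). One simple-root ordering that puts it in standard form is (alpha_2, alpha_4, alpha_1, alpha_3). So the algebra is type B_4, i.e. so(9).

B_4 (so(9))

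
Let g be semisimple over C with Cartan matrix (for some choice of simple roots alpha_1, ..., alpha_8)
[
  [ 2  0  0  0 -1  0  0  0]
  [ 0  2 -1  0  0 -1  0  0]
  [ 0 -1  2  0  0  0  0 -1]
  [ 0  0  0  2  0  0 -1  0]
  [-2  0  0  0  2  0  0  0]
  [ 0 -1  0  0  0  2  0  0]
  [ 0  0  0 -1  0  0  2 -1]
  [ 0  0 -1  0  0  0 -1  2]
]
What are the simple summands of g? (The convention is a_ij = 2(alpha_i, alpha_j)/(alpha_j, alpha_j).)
A_6 ⊕ B_2

The diagram associated to this matrix has two connected components: the simple roots {alpha_2, alpha_3, alpha_4, alpha_6, alpha_7, alpha_8} form a chain of 6 nodes with single edges (A_6), and {alpha_1, alpha_5} form a chain of 2 nodes with a double edge at one end; the terminal node there is the unique short simple root (B_2). A semisimple Lie algebra decomposes uniquely as the direct sum of simple ideals, one per connected component of its Dynkin diagram, so g ≅ A_6 ⊕ B_2 (dimension 48 + 10 = 58).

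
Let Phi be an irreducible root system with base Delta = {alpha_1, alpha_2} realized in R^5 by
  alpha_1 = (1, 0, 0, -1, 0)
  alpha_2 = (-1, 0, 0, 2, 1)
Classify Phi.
Compute the Cartan integers a_ij = 2(alpha_i, alpha_j)/(alpha_j, alpha_j); the resulting 2x2 Cartan matrix is
[[2, -1], [-3, 2]].
The roots have two lengths (squared-length ratio 3:1); the short ones are alpha_{1}. The associated Dynkin diagram is two nodes joined by a triple edge (G_2), so the type is G_2.

G_2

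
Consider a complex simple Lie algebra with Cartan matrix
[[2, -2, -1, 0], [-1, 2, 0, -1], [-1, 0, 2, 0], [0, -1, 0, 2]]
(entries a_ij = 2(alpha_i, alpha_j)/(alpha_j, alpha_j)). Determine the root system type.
The matrix has rank 4 with 2's on the diagonal. Reading the off-diagonal entries as Dynkin edges (a single edge where a_ij = a_ji = -1; a double or triple edge where a_ij * a_ji = 2 or 3), the diagram is a chain of 4 nodes with a double edge between the middle two (F_4). One simple-root ordering that puts it in standard form is (alpha_3, alpha_1, alpha_2, alpha_4). So the algebra is type F_4.

F_4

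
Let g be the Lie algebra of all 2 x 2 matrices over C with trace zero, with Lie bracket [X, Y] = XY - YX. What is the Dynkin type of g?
This is sl(2), which has dimension 2^2 - 1 = 3 and rank 2 - 1 = 1 (a Cartan subalgebra is the diagonal traceless matrices). In the classification of classical Lie algebras, the special linear algebra sl(n+1) has type A_n; here n = 1, so the Dynkin diagram is a chain of 1 nodes with single edges (A_1). Hence the type is A_1.

A1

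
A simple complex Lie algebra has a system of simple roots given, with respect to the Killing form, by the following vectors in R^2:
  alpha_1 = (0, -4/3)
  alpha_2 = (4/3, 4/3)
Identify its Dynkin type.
Compute the Cartan integers a_ij = 2(alpha_i, alpha_j)/(alpha_j, alpha_j); the resulting 2x2 Cartan matrix is
[[2, -1], [-2, 2]].
The roots have two lengths (squared-length ratio 2:1); the short ones are alpha_{1}. The associated Dynkin diagram is a chain of 2 nodes with a double edge at one end; the terminal node there is the unique short simple root (B_2), so the type is B_2 (the algebra so(5)).

type B_2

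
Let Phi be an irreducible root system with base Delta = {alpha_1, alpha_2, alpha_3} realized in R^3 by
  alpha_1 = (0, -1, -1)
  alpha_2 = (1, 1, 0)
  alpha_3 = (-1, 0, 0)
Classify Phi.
Compute the Cartan integers a_ij = 2(alpha_i, alpha_j)/(alpha_j, alpha_j); the resulting 3x3 Cartan matrix is
[[2, -1, 0], [-1, 2, -2], [0, -1, 2]].
The roots have two lengths (squared-length ratio 2:1); the short ones are alpha_{3}. The associated Dynkin diagram is a chain of 3 nodes with a double edge at one end; the terminal node there is the unique short simple root (B_3), so the type is B_3 (the algebra so(7)).

B_3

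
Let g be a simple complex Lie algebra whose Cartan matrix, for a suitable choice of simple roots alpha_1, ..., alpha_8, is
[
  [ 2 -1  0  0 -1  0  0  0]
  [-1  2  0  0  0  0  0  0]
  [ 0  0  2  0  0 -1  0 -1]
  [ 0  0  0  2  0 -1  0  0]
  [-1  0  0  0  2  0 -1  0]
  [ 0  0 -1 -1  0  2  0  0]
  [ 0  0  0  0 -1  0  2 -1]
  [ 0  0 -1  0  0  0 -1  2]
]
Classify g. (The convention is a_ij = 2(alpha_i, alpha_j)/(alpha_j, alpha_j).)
The matrix has rank 8 with 2's on the diagonal. Reading the off-diagonal entries as Dynkin edges (a single edge where a_ij = a_ji = -1; a double or triple edge where a_ij * a_ji = 2 or 3), the diagram is a chain of 8 nodes with single edges (A_8). One simple-root ordering that puts it in standard form is (alpha_4, alpha_6, alpha_3, alpha_8, alpha_7, alpha_5, alpha_1, alpha_2). So the algebra is type A_8, i.e. sl(9).

type A_8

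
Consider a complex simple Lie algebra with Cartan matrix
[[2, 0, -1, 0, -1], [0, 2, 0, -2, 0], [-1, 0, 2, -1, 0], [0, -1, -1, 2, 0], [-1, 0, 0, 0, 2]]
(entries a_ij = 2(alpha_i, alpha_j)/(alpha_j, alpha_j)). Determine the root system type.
The matrix has rank 5 with 2's on the diagonal. Reading the off-diagonal entries as Dynkin edges (a single edge where a_ij = a_ji = -1; a double or triple edge where a_ij * a_ji = 2 or 3), the diagram is a chain of 5 nodes with a double edge at one end; the terminal node there is the unique long simple root (C_5). One simple-root ordering that puts it in standard form is (alpha_5, alpha_1, alpha_3, alpha_4, alpha_2). So the algebra is type C_5, i.e. sp(10).

C_5 (sp(10))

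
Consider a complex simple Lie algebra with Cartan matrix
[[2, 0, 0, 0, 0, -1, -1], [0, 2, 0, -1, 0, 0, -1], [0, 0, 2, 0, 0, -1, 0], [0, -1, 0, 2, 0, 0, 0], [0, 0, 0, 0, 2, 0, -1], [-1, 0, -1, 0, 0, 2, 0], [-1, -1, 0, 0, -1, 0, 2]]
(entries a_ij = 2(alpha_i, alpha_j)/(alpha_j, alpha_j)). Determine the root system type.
type E_7

The matrix has rank 7 with 2's on the diagonal. Reading the off-diagonal entries as Dynkin edges (a single edge where a_ij = a_ji = -1; a double or triple edge where a_ij * a_ji = 2 or 3), the diagram is a chain of 6 nodes with one extra node attached to the third node from one end (E_7). One simple-root ordering that puts it in standard form is (alpha_4, alpha_5, alpha_2, alpha_7, alpha_1, alpha_6, alpha_3). So the algebra is type E_7.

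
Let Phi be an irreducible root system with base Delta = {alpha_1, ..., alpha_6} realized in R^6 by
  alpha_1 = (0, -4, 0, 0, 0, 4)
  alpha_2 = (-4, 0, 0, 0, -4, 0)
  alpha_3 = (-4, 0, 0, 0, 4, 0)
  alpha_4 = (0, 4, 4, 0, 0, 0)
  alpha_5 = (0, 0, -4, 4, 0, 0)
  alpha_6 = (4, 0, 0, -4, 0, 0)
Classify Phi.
Compute the Cartan integers a_ij = 2(alpha_i, alpha_j)/(alpha_j, alpha_j); the resulting 6x6 Cartan matrix is
[[2, 0, 0, -1, 0, 0], [0, 2, 0, 0, 0, -1], [0, 0, 2, 0, 0, -1], [-1, 0, 0, 2, -1, 0], [0, 0, 0, -1, 2, -1], [0, -1, -1, 0, -1, 2]].
All simple roots have the same length, so the diagram is simply laced. The associated Dynkin diagram is a chain of 4 nodes with a fork of two nodes at one end (D_6), so the type is D_6 (the algebra so(12)).

D6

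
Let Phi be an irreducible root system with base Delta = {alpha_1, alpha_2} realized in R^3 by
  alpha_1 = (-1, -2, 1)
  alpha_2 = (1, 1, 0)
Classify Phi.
Compute the Cartan integers a_ij = 2(alpha_i, alpha_j)/(alpha_j, alpha_j); the resulting 2x2 Cartan matrix is
[[2, -3], [-1, 2]].
The roots have two lengths (squared-length ratio 3:1); the short ones are alpha_{2}. The associated Dynkin diagram is two nodes joined by a triple edge (G_2), so the type is G_2.

G2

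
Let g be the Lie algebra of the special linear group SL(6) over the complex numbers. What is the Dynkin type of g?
A_5

This is sl(6), which has dimension 6^2 - 1 = 35 and rank 6 - 1 = 5 (a Cartan subalgebra is the diagonal traceless matrices). In the classification of classical Lie algebras, the special linear algebra sl(n+1) has type A_n; here n = 5, so the Dynkin diagram is a chain of 5 nodes with single edges (A_5). Hence the type is A_5.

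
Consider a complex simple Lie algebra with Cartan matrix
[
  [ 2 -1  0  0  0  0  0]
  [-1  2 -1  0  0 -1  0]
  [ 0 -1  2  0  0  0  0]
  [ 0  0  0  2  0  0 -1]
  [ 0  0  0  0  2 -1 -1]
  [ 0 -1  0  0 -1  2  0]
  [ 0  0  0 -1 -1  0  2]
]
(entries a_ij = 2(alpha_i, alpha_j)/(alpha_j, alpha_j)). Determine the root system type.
D_7

The matrix has rank 7 with 2's on the diagonal. Reading the off-diagonal entries as Dynkin edges (a single edge where a_ij = a_ji = -1; a double or triple edge where a_ij * a_ji = 2 or 3), the diagram is a chain of 5 nodes with a fork of two nodes at one end (D_7). One simple-root ordering that puts it in standard form is (alpha_4, alpha_7, alpha_5, alpha_6, alpha_2, alpha_3, alpha_1). So the algebra is type D_7, i.e. so(14).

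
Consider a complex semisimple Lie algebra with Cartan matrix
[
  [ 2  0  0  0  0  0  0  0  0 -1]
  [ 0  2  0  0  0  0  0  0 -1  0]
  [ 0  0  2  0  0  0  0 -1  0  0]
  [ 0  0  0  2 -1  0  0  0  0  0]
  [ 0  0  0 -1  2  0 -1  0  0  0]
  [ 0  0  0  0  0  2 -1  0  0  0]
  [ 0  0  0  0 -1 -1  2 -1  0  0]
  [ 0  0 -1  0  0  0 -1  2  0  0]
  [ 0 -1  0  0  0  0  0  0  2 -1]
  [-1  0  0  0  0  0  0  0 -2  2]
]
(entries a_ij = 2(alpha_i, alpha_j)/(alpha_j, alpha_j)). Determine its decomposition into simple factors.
E_6 ⊕ F_4

The diagram associated to this matrix has two connected components: the simple roots {alpha_3, alpha_4, alpha_5, alpha_6, alpha_7, alpha_8} form a chain of 5 nodes with one extra node attached to the third node from one end (E_6), and {alpha_1, alpha_2, alpha_9, alpha_10} form a chain of 4 nodes with a double edge between the middle two (F_4). A semisimple Lie algebra decomposes uniquely as the direct sum of simple ideals, one per connected component of its Dynkin diagram, so g ≅ E_6 ⊕ F_4 (dimension 78 + 52 = 130).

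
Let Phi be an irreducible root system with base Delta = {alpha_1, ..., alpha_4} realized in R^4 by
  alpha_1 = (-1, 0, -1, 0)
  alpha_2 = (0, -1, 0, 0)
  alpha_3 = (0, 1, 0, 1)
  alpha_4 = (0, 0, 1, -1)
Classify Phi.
type B_4

Compute the Cartan integers a_ij = 2(alpha_i, alpha_j)/(alpha_j, alpha_j); the resulting 4x4 Cartan matrix is
[[2, 0, 0, -1], [0, 2, -1, 0], [0, -2, 2, -1], [-1, 0, -1, 2]].
The roots have two lengths (squared-length ratio 2:1); the short ones are alpha_{2}. The associated Dynkin diagram is a chain of 4 nodes with a double edge at one end; the terminal node there is the unique short simple root (B_4), so the type is B_4 (the algebra so(9)).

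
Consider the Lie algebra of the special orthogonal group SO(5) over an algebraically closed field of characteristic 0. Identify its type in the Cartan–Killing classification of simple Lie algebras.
This is so(5) with 5 odd, which has dimension 5(5-1)/2 = 10 and rank (5-1)/2 = 2. In the classification of classical Lie algebras, the orthogonal algebra so(2n+1) in an odd number of variables has type B_n; here n = 2, so the Dynkin diagram is a chain of 2 nodes with a double edge at one end; the terminal node there is the unique short simple root (B_2). Hence the type is B_2.

B_2 (so(5))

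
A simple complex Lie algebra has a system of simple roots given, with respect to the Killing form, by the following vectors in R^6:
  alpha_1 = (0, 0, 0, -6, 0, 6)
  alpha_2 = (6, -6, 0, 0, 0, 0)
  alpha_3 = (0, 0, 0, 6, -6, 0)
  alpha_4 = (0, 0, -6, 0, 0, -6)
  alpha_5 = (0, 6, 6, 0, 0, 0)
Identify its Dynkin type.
Compute the Cartan integers a_ij = 2(alpha_i, alpha_j)/(alpha_j, alpha_j); the resulting 5x5 Cartan matrix is
[[2, 0, -1, -1, 0], [0, 2, 0, 0, -1], [-1, 0, 2, 0, 0], [-1, 0, 0, 2, -1], [0, -1, 0, -1, 2]].
All simple roots have the same length, so the diagram is simply laced. The associated Dynkin diagram is a chain of 5 nodes with single edges (A_5), so the type is A_5 (the algebra sl(6)).

type A_5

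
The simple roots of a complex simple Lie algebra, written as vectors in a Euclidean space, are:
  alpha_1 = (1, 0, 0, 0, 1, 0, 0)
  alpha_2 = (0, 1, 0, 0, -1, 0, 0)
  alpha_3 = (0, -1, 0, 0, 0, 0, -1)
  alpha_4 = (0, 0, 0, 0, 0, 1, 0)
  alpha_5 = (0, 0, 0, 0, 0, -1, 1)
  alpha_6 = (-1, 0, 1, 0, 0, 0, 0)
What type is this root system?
Compute the Cartan integers a_ij = 2(alpha_i, alpha_j)/(alpha_j, alpha_j); the resulting 6x6 Cartan matrix is
[[2, -1, 0, 0, 0, -1], [-1, 2, -1, 0, 0, 0], [0, -1, 2, 0, -1, 0], [0, 0, 0, 2, -1, 0], [0, 0, -1, -2, 2, 0], [-1, 0, 0, 0, 0, 2]].
The roots have two lengths (squared-length ratio 2:1); the short ones are alpha_{4}. The associated Dynkin diagram is a chain of 6 nodes with a double edge at one end; the terminal node there is the unique short simple root (B_6), so the type is B_6 (the algebra so(13)).

B_6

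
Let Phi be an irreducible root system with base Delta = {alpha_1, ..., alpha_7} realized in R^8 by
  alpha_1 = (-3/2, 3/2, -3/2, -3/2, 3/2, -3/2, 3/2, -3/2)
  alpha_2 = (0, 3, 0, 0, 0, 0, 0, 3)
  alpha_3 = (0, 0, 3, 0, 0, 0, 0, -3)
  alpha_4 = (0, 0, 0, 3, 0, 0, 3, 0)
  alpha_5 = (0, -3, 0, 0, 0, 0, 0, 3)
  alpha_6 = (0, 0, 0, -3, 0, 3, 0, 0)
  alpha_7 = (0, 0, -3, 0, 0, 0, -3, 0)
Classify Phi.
Compute the Cartan integers a_ij = 2(alpha_i, alpha_j)/(alpha_j, alpha_j); the resulting 7x7 Cartan matrix is
[[2, 0, 0, 0, -1, 0, 0], [0, 2, -1, 0, 0, 0, 0], [0, -1, 2, 0, -1, 0, -1], [0, 0, 0, 2, 0, -1, -1], [-1, 0, -1, 0, 2, 0, 0], [0, 0, 0, -1, 0, 2, 0], [0, 0, -1, -1, 0, 0, 2]].
All simple roots have the same length, so the diagram is simply laced. The associated Dynkin diagram is a chain of 6 nodes with one extra node attached to the third node from one end (E_7), so the type is E_7.

E_7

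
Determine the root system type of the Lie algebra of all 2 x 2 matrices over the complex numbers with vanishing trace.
This is sl(2), which has dimension 2^2 - 1 = 3 and rank 2 - 1 = 1 (a Cartan subalgebra is the diagonal traceless matrices). In the classification of classical Lie algebras, the special linear algebra sl(n+1) has type A_n; here n = 1, so the Dynkin diagram is a chain of 1 nodes with single edges (A_1). Hence the type is A_1.

A1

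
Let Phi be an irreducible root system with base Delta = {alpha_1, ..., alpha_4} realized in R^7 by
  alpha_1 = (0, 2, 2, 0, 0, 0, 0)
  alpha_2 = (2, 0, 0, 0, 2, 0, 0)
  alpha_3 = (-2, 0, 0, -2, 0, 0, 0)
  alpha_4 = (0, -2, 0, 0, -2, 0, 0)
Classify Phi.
Compute the Cartan integers a_ij = 2(alpha_i, alpha_j)/(alpha_j, alpha_j); the resulting 4x4 Cartan matrix is
[[2, 0, 0, -1], [0, 2, -1, -1], [0, -1, 2, 0], [-1, -1, 0, 2]].
All simple roots have the same length, so the diagram is simply laced. The associated Dynkin diagram is a chain of 4 nodes with single edges (A_4), so the type is A_4 (the algebra sl(5)).

A_4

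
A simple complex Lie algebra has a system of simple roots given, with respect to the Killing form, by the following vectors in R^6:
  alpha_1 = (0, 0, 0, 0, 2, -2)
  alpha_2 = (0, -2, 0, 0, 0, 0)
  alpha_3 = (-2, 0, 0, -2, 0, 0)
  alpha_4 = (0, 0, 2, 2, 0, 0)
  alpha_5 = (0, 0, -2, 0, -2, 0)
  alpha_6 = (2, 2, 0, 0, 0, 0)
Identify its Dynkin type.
B6

Compute the Cartan integers a_ij = 2(alpha_i, alpha_j)/(alpha_j, alpha_j); the resulting 6x6 Cartan matrix is
[[2, 0, 0, 0, -1, 0], [0, 2, 0, 0, 0, -1], [0, 0, 2, -1, 0, -1], [0, 0, -1, 2, -1, 0], [-1, 0, 0, -1, 2, 0], [0, -2, -1, 0, 0, 2]].
The roots have two lengths (squared-length ratio 2:1); the short ones are alpha_{2}. The associated Dynkin diagram is a chain of 6 nodes with a double edge at one end; the terminal node there is the unique short simple root (B_6), so the type is B_6 (the algebra so(13)).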